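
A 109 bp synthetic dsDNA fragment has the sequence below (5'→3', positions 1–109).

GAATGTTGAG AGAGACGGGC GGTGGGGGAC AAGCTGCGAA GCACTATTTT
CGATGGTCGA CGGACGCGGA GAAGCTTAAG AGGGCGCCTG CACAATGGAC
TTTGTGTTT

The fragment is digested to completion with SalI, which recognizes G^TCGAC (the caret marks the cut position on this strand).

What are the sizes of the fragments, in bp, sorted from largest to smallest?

56, 53 bp

The SalI site (GTCGAC) starts at position 56.
SalI cuts after the first base of each site, so after position 56.
Linear molecule, 1 cut → 2 fragments:
  1–56 → 56 bp
  57–109 → 53 bp
Sorted largest to smallest: 56, 53 bp.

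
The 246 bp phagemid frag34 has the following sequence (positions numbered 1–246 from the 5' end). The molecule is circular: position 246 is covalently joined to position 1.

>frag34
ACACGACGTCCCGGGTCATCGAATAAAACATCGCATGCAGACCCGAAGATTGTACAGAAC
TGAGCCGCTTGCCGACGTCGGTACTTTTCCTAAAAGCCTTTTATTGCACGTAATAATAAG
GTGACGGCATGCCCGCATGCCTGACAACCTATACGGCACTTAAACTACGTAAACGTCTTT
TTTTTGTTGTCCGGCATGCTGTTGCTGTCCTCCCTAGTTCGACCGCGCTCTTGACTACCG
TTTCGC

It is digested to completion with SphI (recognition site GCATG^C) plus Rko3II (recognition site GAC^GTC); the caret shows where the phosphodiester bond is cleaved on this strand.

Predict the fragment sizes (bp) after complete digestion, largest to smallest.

59, 55, 55, 39, 30, 8 bp

SphI sites (GCATGC) start at positions 33, 127, 135, 194.
SphI cuts after base 5 of each site (before the last base), so after positions 37, 131, 139, 198.
Rko3II sites (GACGTC) start at positions 5, 74.
Rko3II cuts after base 3 of each site, so after positions 7, 76.
Combined cut positions: 7, 37, 76, 131, 139, 198.
Circular molecule, 6 cuts → 6 fragments:
  8–37 → 30 bp
  38–76 → 39 bp
  77–131 → 55 bp
  132–139 → 8 bp
  140–198 → 59 bp
  199–246 then 1–7 → 48 + 7 = 55 bp
Sorted largest to smallest: 59, 55, 55, 39, 30, 8 bp.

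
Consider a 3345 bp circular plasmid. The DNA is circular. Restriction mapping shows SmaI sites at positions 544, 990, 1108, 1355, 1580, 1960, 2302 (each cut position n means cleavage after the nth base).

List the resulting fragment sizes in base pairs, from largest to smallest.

Circular molecule, 7 cuts → 7 fragments:
  990 − 544 = 446 bp
  1108 − 990 = 118 bp
  1355 − 1108 = 247 bp
  1580 − 1355 = 225 bp
  1960 − 1580 = 380 bp
  2302 − 1960 = 342 bp
  wrap: 3345 − 2302 + 544 = 1587 bp
Sorted largest to smallest: 1587, 446, 380, 342, 247, 225, 118 bp.

1587, 446, 380, 342, 247, 225, 118 bp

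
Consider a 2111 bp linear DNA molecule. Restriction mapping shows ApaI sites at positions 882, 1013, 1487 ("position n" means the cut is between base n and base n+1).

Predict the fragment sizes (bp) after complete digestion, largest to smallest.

882, 624, 474, 131 bp

Linear molecule, 3 cuts → 4 fragments:
  882 − 0 = 882 bp
  1013 − 882 = 131 bp
  1487 − 1013 = 474 bp
  2111 − 1487 = 624 bp
Sorted largest to smallest: 882, 624, 474, 131 bp.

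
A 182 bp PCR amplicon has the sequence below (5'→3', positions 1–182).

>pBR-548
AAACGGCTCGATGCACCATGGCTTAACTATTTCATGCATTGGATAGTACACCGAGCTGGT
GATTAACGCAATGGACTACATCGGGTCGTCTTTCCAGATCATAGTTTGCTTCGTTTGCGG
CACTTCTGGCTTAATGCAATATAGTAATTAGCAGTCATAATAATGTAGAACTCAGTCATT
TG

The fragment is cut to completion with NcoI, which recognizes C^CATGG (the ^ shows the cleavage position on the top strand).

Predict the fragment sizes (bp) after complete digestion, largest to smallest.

166, 16 bp

The NcoI site (CCATGG) starts at position 16.
NcoI cuts after the first base of each site, so after position 16.
Linear molecule, 1 cut → 2 fragments:
  1–16 → 16 bp
  17–182 → 166 bp
Sorted largest to smallest: 166, 16 bp.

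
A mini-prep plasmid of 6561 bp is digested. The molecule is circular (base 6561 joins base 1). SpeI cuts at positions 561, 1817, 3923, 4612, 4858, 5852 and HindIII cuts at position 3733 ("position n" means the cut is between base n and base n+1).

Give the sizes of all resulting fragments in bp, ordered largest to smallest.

1916, 1270, 1256, 994, 689, 246, 190 bp

Combined cut positions (sorted): 561, 1817, 3733, 3923, 4612, 4858, 5852.
Circular molecule, 7 cuts → 7 fragments:
  1817 − 561 = 1256 bp
  3733 − 1817 = 1916 bp
  3923 − 3733 = 190 bp
  4612 − 3923 = 689 bp
  4858 − 4612 = 246 bp
  5852 − 4858 = 994 bp
  wrap: 6561 − 5852 + 561 = 1270 bp
Sorted largest to smallest: 1916, 1270, 1256, 994, 689, 246, 190 bp.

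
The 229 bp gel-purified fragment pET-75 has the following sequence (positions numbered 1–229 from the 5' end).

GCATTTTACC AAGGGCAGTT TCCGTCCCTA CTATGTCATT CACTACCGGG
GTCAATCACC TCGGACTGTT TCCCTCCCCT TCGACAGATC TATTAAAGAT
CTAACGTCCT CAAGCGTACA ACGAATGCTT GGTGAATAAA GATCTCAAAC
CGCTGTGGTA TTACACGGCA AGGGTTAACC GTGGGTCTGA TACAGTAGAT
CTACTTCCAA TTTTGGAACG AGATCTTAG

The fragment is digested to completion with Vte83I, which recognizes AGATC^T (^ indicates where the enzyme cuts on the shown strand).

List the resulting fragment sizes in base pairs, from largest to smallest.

Vte83I sites (AGATCT) start at positions 86, 97, 140, 197, 221.
Vte83I cuts after base 5 of each site (before the last base), so after positions 90, 101, 144, 201, 225.
Linear molecule, 5 cuts → 6 fragments:
  1–90 → 90 bp
  91–101 → 11 bp
  102–144 → 43 bp
  145–201 → 57 bp
  202–225 → 24 bp
  226–229 → 4 bp
Sorted largest to smallest: 90, 57, 43, 24, 11, 4 bp.

90, 57, 43, 24, 11, 4 bp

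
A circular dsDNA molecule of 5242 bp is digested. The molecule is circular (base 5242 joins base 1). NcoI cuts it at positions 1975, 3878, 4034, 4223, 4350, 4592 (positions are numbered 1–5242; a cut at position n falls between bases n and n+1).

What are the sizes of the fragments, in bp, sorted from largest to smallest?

Circular molecule, 6 cuts → 6 fragments:
  3878 − 1975 = 1903 bp
  4034 − 3878 = 156 bp
  4223 − 4034 = 189 bp
  4350 − 4223 = 127 bp
  4592 − 4350 = 242 bp
  wrap: 5242 − 4592 + 1975 = 2625 bp
Sorted largest to smallest: 2625, 1903, 242, 189, 156, 127 bp.

2625, 1903, 242, 189, 156, 127 bp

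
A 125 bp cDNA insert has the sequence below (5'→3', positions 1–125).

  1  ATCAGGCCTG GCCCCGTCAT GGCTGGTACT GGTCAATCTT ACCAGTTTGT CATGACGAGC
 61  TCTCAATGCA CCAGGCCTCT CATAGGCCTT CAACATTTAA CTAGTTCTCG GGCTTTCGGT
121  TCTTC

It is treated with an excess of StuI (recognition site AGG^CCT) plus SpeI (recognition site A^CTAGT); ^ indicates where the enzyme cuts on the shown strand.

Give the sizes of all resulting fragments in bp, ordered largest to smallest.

StuI sites (AGGCCT) start at positions 4, 73, 84.
StuI cuts after base 3 of each site, so after positions 6, 75, 86.
The SpeI site (ACTAGT) starts at position 100.
SpeI cuts after the first base of each site, so after position 100.
Combined cut positions: 6, 75, 86, 100.
Linear molecule, 4 cuts → 5 fragments:
  1–6 → 6 bp
  7–75 → 69 bp
  76–86 → 11 bp
  87–100 → 14 bp
  101–125 → 25 bp
Sorted largest to smallest: 69, 25, 14, 11, 6 bp.

69, 25, 14, 11, 6 bp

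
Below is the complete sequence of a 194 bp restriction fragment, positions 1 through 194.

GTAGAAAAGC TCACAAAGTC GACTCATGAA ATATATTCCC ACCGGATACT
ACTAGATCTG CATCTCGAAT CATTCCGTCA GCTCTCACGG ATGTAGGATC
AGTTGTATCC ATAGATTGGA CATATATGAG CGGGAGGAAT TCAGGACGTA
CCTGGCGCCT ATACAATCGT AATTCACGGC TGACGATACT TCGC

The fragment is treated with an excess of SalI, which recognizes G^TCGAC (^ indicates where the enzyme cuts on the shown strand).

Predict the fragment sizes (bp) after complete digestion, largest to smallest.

176, 18 bp

The SalI site (GTCGAC) starts at position 18.
SalI cuts after the first base of each site, so after position 18.
Linear molecule, 1 cut → 2 fragments:
  1–18 → 18 bp
  19–194 → 176 bp
Sorted largest to smallest: 176, 18 bp.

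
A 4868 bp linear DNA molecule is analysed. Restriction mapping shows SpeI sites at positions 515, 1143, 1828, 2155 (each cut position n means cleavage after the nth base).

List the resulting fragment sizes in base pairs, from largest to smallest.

2713, 685, 628, 515, 327 bp

Linear molecule, 4 cuts → 5 fragments:
  515 − 0 = 515 bp
  1143 − 515 = 628 bp
  1828 − 1143 = 685 bp
  2155 − 1828 = 327 bp
  4868 − 2155 = 2713 bp
Sorted largest to smallest: 2713, 685, 628, 515, 327 bp.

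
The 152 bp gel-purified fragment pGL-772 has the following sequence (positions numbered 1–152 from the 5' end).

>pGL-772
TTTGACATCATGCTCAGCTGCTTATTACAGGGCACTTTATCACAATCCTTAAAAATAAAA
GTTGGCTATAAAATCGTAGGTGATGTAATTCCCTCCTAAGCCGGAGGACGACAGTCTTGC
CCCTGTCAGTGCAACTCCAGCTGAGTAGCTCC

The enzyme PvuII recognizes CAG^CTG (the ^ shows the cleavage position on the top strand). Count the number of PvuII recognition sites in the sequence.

2

CAGCTG occurs starting at positions 15, 138.
PvuII cuts at 2 sites.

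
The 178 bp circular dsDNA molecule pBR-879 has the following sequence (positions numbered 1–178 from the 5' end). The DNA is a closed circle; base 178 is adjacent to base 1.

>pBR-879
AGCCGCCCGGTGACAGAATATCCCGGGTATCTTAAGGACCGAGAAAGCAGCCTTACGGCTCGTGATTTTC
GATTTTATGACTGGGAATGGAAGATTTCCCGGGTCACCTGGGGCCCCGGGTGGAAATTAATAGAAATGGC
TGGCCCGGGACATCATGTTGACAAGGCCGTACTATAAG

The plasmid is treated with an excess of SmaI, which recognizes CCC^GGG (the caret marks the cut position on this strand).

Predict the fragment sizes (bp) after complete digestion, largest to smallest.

76, 56, 29, 17 bp

SmaI sites (CCCGGG) start at positions 22, 98, 115, 144.
SmaI cuts after base 3 of each site, so after positions 24, 100, 117, 146.
Circular molecule, 4 cuts → 4 fragments:
  25–100 → 76 bp
  101–117 → 17 bp
  118–146 → 29 bp
  147–178 then 1–24 → 32 + 24 = 56 bp
Sorted largest to smallest: 76, 56, 29, 17 bp.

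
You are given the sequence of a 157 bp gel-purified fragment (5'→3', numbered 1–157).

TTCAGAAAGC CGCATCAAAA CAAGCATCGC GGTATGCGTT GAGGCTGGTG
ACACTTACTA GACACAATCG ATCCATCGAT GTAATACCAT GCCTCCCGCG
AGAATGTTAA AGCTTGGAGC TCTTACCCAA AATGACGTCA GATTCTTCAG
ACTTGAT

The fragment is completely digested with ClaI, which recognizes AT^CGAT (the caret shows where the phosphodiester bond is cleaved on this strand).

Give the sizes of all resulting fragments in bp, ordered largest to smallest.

ClaI sites (ATCGAT) start at positions 67, 75.
ClaI cuts after base 2 of each site, so after positions 68, 76.
Linear molecule, 2 cuts → 3 fragments:
  1–68 → 68 bp
  69–76 → 8 bp
  77–157 → 81 bp
Sorted largest to smallest: 81, 68, 8 bp.

81, 68, 8 bp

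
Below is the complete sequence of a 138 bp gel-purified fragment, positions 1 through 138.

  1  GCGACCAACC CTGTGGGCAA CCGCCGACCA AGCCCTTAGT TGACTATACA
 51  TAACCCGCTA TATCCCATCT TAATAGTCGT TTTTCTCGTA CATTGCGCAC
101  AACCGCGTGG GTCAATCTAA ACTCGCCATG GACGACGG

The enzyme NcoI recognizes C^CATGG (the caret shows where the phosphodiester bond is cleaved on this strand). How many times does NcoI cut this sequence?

CCATGG occurs starting at position 126.
NcoI cuts at 1 site.

1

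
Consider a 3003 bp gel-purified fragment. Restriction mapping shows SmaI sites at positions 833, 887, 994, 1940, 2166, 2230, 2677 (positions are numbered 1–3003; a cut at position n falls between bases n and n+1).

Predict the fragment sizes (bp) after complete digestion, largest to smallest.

946, 833, 447, 326, 226, 107, 64, 54 bp

Linear molecule, 7 cuts → 8 fragments:
  833 − 0 = 833 bp
  887 − 833 = 54 bp
  994 − 887 = 107 bp
  1940 − 994 = 946 bp
  2166 − 1940 = 226 bp
  2230 − 2166 = 64 bp
  2677 − 2230 = 447 bp
  3003 − 2677 = 326 bp
Sorted largest to smallest: 946, 833, 447, 326, 226, 107, 64, 54 bp.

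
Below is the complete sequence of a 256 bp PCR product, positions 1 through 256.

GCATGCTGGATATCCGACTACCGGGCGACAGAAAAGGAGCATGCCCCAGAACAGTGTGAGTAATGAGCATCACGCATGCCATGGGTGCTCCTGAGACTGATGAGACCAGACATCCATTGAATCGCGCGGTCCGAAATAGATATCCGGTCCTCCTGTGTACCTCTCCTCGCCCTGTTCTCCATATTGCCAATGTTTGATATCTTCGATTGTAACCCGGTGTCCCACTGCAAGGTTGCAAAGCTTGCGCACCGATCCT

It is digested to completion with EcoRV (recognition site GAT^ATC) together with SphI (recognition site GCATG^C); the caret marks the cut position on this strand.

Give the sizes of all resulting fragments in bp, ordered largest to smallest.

63, 58, 57, 35, 32, 6, 5 bp

EcoRV sites (GATATC) start at positions 9, 139, 196.
EcoRV cuts after base 3 of each site, so after positions 11, 141, 198.
SphI sites (GCATGC) start at positions 1, 39, 74.
SphI cuts after base 5 of each site (before the last base), so after positions 5, 43, 78.
Combined cut positions: 5, 11, 43, 78, 141, 198.
Linear molecule, 6 cuts → 7 fragments:
  1–5 → 5 bp
  6–11 → 6 bp
  12–43 → 32 bp
  44–78 → 35 bp
  79–141 → 63 bp
  142–198 → 57 bp
  199–256 → 58 bp
Sorted largest to smallest: 63, 58, 57, 35, 32, 6, 5 bp.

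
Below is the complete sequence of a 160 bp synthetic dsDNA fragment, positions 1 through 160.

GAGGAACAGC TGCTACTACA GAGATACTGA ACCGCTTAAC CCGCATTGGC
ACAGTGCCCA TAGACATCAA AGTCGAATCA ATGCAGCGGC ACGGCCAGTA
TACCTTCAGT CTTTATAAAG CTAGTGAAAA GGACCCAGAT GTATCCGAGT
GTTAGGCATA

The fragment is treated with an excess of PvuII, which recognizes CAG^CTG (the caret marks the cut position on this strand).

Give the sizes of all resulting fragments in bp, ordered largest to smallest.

151, 9 bp

The PvuII site (CAGCTG) starts at position 7.
PvuII cuts after base 3 of each site, so after position 9.
Linear molecule, 1 cut → 2 fragments:
  1–9 → 9 bp
  10–160 → 151 bp
Sorted largest to smallest: 151, 9 bp.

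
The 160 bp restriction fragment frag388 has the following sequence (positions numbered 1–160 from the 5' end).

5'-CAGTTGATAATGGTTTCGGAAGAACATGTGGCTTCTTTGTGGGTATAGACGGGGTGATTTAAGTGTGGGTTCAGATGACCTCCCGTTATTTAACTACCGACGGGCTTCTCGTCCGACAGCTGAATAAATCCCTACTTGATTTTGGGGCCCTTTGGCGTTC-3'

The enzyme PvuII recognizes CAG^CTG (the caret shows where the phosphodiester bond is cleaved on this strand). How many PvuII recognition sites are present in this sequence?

CAGCTG occurs starting at position 117.
PvuII cuts at 1 site.

1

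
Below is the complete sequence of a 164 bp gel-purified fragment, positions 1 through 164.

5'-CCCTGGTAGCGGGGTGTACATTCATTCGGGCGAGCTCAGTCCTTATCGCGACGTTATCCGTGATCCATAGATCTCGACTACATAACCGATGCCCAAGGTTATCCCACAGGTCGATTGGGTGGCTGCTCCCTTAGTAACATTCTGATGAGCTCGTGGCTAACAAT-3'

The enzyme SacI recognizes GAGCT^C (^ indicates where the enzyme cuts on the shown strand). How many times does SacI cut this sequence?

GAGCTC occurs starting at positions 32, 147.
SacI cuts at 2 sites.

2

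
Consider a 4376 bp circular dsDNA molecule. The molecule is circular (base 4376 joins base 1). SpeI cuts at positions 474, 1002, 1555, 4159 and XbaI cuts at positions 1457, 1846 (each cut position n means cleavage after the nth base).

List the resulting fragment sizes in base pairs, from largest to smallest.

2313, 691, 528, 455, 291, 98 bp

Combined cut positions (sorted): 474, 1002, 1457, 1555, 1846, 4159.
Circular molecule, 6 cuts → 6 fragments:
  1002 − 474 = 528 bp
  1457 − 1002 = 455 bp
  1555 − 1457 = 98 bp
  1846 − 1555 = 291 bp
  4159 − 1846 = 2313 bp
  wrap: 4376 − 4159 + 474 = 691 bp
Sorted largest to smallest: 2313, 691, 528, 455, 291, 98 bp.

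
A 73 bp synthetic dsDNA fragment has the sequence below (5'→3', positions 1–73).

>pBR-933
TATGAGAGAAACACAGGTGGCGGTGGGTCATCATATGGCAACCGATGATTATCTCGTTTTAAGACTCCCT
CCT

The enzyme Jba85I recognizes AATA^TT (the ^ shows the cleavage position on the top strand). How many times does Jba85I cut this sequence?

No occurrence of AATATT is present in the sequence.
Jba85I does not cut: 0 sites.

0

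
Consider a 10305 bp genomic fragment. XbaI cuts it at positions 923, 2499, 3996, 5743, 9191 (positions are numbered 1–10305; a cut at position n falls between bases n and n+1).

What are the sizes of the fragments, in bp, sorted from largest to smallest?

Linear molecule, 5 cuts → 6 fragments:
  923 − 0 = 923 bp
  2499 − 923 = 1576 bp
  3996 − 2499 = 1497 bp
  5743 − 3996 = 1747 bp
  9191 − 5743 = 3448 bp
  10305 − 9191 = 1114 bp
Sorted largest to smallest: 3448, 1747, 1576, 1497, 1114, 923 bp.

3448, 1747, 1576, 1497, 1114, 923 bp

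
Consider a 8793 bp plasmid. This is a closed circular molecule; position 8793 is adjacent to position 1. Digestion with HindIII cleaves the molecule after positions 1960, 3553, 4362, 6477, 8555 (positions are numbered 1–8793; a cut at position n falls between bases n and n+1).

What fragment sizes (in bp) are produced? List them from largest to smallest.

2198, 2115, 2078, 1593, 809 bp

Circular molecule, 5 cuts → 5 fragments:
  3553 − 1960 = 1593 bp
  4362 − 3553 = 809 bp
  6477 − 4362 = 2115 bp
  8555 − 6477 = 2078 bp
  wrap: 8793 − 8555 + 1960 = 2198 bp
Sorted largest to smallest: 2198, 2115, 2078, 1593, 809 bp.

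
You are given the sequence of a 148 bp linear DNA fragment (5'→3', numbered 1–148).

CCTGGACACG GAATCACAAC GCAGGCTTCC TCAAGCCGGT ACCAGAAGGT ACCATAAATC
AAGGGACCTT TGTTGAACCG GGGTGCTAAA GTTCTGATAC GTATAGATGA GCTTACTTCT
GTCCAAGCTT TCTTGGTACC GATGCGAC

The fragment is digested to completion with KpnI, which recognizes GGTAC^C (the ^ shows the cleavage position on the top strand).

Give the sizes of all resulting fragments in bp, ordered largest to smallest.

87, 42, 10, 9 bp

KpnI sites (GGTACC) start at positions 38, 48, 135.
KpnI cuts after base 5 of each site (before the last base), so after positions 42, 52, 139.
Linear molecule, 3 cuts → 4 fragments:
  1–42 → 42 bp
  43–52 → 10 bp
  53–139 → 87 bp
  140–148 → 9 bp
Sorted largest to smallest: 87, 42, 10, 9 bp.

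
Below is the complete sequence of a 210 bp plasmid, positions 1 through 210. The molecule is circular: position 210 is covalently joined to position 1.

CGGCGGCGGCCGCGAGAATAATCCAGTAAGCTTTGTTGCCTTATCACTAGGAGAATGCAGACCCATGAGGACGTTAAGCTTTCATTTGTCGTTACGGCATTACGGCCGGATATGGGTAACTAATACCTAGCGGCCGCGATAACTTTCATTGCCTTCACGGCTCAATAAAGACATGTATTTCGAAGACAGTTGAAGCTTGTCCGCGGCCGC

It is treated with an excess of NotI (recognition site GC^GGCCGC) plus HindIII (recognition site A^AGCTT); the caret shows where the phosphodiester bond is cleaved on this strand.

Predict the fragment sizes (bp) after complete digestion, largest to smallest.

NotI sites (GCGGCCGC) start at positions 6, 130, 203.
NotI cuts after base 2 of each site, so after positions 7, 131, 204.
HindIII sites (AAGCTT) start at positions 28, 76, 193.
HindIII cuts after the first base of each site, so after positions 28, 76, 193.
Combined cut positions: 7, 28, 76, 131, 193, 204.
Circular molecule, 6 cuts → 6 fragments:
  8–28 → 21 bp
  29–76 → 48 bp
  77–131 → 55 bp
  132–193 → 62 bp
  194–204 → 11 bp
  205–210 then 1–7 → 6 + 7 = 13 bp
Sorted largest to smallest: 62, 55, 48, 21, 13, 11 bp.

62, 55, 48, 21, 13, 11 bp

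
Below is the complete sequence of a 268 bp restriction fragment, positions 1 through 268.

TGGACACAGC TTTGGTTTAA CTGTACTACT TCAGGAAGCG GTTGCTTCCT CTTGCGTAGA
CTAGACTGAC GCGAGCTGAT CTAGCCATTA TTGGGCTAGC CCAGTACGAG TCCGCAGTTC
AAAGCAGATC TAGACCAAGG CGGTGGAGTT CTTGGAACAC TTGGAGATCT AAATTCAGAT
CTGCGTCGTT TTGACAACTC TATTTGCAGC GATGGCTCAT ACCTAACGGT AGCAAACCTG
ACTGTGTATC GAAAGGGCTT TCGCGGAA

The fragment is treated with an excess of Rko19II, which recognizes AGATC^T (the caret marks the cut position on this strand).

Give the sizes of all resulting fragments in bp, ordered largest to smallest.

Rko19II sites (AGATCT) start at positions 126, 165, 177.
Rko19II cuts after base 5 of each site (before the last base), so after positions 130, 169, 181.
Linear molecule, 3 cuts → 4 fragments:
  1–130 → 130 bp
  131–169 → 39 bp
  170–181 → 12 bp
  182–268 → 87 bp
Sorted largest to smallest: 130, 87, 39, 12 bp.

130, 87, 39, 12 bp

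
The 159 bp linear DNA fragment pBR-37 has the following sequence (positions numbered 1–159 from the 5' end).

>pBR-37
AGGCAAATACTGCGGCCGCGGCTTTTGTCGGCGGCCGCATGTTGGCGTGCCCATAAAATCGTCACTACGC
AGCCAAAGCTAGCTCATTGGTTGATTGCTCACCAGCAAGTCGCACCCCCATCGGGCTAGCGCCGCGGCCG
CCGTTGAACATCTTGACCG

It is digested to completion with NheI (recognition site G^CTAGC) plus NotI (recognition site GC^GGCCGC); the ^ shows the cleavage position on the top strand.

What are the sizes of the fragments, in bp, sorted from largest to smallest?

47, 46, 24, 19, 13, 10 bp

NheI sites (GCTAGC) start at positions 78, 125.
NheI cuts after the first base of each site, so after positions 78, 125.
NotI sites (GCGGCCGC) start at positions 12, 31, 134.
NotI cuts after base 2 of each site, so after positions 13, 32, 135.
Combined cut positions: 13, 32, 78, 125, 135.
Linear molecule, 5 cuts → 6 fragments:
  1–13 → 13 bp
  14–32 → 19 bp
  33–78 → 46 bp
  79–125 → 47 bp
  126–135 → 10 bp
  136–159 → 24 bp
Sorted largest to smallest: 47, 46, 24, 19, 13, 10 bp.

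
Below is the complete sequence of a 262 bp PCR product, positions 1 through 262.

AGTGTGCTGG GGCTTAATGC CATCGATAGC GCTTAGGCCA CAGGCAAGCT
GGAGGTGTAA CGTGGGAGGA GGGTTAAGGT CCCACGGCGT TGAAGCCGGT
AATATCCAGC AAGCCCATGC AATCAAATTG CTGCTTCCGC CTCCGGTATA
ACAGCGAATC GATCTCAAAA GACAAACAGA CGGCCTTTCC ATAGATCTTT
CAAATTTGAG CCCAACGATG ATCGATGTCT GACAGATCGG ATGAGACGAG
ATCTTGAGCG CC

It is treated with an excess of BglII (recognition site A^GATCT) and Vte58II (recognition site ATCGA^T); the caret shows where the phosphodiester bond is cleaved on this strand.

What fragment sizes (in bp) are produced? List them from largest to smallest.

BglII sites (AGATCT) start at positions 193, 249.
BglII cuts after the first base of each site, so after positions 193, 249.
Vte58II sites (ATCGAT) start at positions 22, 158, 221.
Vte58II cuts after base 5 of each site (before the last base), so after positions 26, 162, 225.
Combined cut positions: 26, 162, 193, 225, 249.
Linear molecule, 5 cuts → 6 fragments:
  1–26 → 26 bp
  27–162 → 136 bp
  163–193 → 31 bp
  194–225 → 32 bp
  226–249 → 24 bp
  250–262 → 13 bp
Sorted largest to smallest: 136, 32, 31, 26, 24, 13 bp.

136, 32, 31, 26, 24, 13 bp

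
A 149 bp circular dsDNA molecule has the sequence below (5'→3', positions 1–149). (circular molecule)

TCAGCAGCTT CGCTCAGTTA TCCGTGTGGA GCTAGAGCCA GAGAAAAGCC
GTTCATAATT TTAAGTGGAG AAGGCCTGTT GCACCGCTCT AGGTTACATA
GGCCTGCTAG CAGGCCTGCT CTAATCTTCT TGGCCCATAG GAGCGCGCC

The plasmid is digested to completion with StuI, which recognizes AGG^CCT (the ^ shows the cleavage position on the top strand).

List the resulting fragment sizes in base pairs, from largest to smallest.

109, 28, 12 bp

StuI sites (AGGCCT) start at positions 72, 100, 112.
StuI cuts after base 3 of each site, so after positions 74, 102, 114.
Circular molecule, 3 cuts → 3 fragments:
  75–102 → 28 bp
  103–114 → 12 bp
  115–149 then 1–74 → 35 + 74 = 109 bp
Sorted largest to smallest: 109, 28, 12 bp.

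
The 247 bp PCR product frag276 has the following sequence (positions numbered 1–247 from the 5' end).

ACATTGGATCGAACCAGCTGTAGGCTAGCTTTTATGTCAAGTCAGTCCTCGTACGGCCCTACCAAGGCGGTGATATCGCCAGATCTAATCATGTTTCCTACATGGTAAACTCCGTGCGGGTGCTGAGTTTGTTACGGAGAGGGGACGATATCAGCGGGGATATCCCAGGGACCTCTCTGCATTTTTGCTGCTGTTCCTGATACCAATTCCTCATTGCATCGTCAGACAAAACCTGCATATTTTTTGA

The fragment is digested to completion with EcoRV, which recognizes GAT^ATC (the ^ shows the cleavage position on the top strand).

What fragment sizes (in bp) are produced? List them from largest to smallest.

EcoRV sites (GATATC) start at positions 72, 147, 159.
EcoRV cuts after base 3 of each site, so after positions 74, 149, 161.
Linear molecule, 3 cuts → 4 fragments:
  1–74 → 74 bp
  75–149 → 75 bp
  150–161 → 12 bp
  162–247 → 86 bp
Sorted largest to smallest: 86, 75, 74, 12 bp.

86, 75, 74, 12 bp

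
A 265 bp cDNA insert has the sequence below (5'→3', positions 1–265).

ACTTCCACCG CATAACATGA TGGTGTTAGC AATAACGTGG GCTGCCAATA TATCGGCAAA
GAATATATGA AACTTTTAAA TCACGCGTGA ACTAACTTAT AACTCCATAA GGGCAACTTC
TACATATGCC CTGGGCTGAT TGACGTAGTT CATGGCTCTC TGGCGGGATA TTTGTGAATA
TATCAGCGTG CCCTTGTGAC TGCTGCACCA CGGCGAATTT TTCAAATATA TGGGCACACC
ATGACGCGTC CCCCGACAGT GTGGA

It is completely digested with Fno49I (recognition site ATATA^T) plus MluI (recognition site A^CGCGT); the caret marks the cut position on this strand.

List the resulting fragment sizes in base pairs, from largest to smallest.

99, 52, 48, 21, 16, 15, 14 bp

Fno49I sites (ATATAT) start at positions 48, 63, 178, 226.
Fno49I cuts after base 5 of each site (before the last base), so after positions 52, 67, 182, 230.
MluI sites (ACGCGT) start at positions 83, 244.
MluI cuts after the first base of each site, so after positions 83, 244.
Combined cut positions: 52, 67, 83, 182, 230, 244.
Linear molecule, 6 cuts → 7 fragments:
  1–52 → 52 bp
  53–67 → 15 bp
  68–83 → 16 bp
  84–182 → 99 bp
  183–230 → 48 bp
  231–244 → 14 bp
  245–265 → 21 bp
Sorted largest to smallest: 99, 52, 48, 21, 16, 15, 14 bp.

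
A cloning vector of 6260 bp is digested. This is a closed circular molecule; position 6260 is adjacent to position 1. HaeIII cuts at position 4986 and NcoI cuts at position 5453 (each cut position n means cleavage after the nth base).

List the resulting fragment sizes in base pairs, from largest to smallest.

5793, 467 bp

Combined cut positions (sorted): 4986, 5453.
Circular molecule, 2 cuts → 2 fragments:
  5453 − 4986 = 467 bp
  wrap: 6260 − 5453 + 4986 = 5793 bp
Sorted largest to smallest: 5793, 467 bp.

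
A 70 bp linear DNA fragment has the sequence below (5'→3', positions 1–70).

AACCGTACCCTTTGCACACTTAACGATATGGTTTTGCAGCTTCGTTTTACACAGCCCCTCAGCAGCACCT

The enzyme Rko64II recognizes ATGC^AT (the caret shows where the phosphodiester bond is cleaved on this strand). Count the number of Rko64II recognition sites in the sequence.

0

No occurrence of ATGCAT is present in the sequence.
Rko64II does not cut: 0 sites.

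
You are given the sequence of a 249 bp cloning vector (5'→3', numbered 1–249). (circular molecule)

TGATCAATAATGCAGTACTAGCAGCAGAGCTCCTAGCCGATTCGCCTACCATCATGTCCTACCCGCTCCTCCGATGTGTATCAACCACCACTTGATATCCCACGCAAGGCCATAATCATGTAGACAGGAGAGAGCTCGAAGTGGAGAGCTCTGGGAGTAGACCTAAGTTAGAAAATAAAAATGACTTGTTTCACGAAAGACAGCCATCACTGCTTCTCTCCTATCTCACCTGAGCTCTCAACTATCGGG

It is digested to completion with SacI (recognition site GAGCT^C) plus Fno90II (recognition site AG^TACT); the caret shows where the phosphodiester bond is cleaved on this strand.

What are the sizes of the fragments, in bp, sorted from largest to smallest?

105, 86, 28, 16, 14 bp

SacI sites (GAGCTC) start at positions 27, 132, 146, 232.
SacI cuts after base 5 of each site (before the last base), so after positions 31, 136, 150, 236.
The Fno90II site (AGTACT) starts at position 14.
Fno90II cuts after base 2 of each site, so after position 15.
Combined cut positions: 15, 31, 136, 150, 236.
Circular molecule, 5 cuts → 5 fragments:
  16–31 → 16 bp
  32–136 → 105 bp
  137–150 → 14 bp
  151–236 → 86 bp
  237–249 then 1–15 → 13 + 15 = 28 bp
Sorted largest to smallest: 105, 86, 28, 16, 14 bp.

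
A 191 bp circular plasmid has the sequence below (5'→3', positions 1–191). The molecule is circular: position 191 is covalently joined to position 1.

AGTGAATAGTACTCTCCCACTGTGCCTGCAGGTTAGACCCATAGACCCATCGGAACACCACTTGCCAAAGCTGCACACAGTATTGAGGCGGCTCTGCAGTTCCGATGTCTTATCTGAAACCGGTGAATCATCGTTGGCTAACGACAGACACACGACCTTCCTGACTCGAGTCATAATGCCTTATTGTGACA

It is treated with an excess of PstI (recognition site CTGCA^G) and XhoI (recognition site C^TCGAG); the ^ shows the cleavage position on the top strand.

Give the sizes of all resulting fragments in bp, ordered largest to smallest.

68, 67, 56 bp

PstI sites (CTGCAG) start at positions 26, 94.
PstI cuts after base 5 of each site (before the last base), so after positions 30, 98.
The XhoI site (CTCGAG) starts at position 165.
XhoI cuts after the first base of each site, so after position 165.
Combined cut positions: 30, 98, 165.
Circular molecule, 3 cuts → 3 fragments:
  31–98 → 68 bp
  99–165 → 67 bp
  166–191 then 1–30 → 26 + 30 = 56 bp
Sorted largest to smallest: 68, 67, 56 bp.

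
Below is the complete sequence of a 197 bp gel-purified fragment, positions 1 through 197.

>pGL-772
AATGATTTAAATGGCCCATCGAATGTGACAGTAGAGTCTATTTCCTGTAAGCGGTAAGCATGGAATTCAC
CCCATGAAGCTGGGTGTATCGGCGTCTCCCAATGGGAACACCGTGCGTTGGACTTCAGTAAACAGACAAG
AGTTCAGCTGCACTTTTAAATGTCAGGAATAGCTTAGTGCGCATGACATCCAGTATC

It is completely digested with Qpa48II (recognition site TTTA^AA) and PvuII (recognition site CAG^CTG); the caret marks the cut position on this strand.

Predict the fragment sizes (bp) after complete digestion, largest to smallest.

138, 39, 11, 9 bp

Qpa48II sites (TTTAAA) start at positions 6, 155.
Qpa48II cuts after base 4 of each site, so after positions 9, 158.
The PvuII site (CAGCTG) starts at position 145.
PvuII cuts after base 3 of each site, so after position 147.
Combined cut positions: 9, 147, 158.
Linear molecule, 3 cuts → 4 fragments:
  1–9 → 9 bp
  10–147 → 138 bp
  148–158 → 11 bp
  159–197 → 39 bp
Sorted largest to smallest: 138, 39, 11, 9 bp.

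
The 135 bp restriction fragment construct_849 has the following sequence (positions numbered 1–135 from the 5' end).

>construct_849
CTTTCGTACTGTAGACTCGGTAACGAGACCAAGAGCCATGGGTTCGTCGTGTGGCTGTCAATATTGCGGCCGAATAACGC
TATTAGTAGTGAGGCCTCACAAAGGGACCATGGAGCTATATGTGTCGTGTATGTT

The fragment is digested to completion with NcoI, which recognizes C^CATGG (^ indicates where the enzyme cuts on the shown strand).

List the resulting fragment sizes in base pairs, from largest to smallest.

72, 36, 27 bp

NcoI sites (CCATGG) start at positions 36, 108.
NcoI cuts after the first base of each site, so after positions 36, 108.
Linear molecule, 2 cuts → 3 fragments:
  1–36 → 36 bp
  37–108 → 72 bp
  109–135 → 27 bp
Sorted largest to smallest: 72, 36, 27 bp.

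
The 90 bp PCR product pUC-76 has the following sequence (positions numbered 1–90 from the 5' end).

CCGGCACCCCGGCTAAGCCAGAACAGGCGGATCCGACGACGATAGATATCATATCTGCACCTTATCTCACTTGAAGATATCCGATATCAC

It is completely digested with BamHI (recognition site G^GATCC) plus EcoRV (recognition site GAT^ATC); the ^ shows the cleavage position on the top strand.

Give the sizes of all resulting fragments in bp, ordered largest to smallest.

The BamHI site (GGATCC) starts at position 29.
BamHI cuts after the first base of each site, so after position 29.
EcoRV sites (GATATC) start at positions 45, 76, 83.
EcoRV cuts after base 3 of each site, so after positions 47, 78, 85.
Combined cut positions: 29, 47, 78, 85.
Linear molecule, 4 cuts → 5 fragments:
  1–29 → 29 bp
  30–47 → 18 bp
  48–78 → 31 bp
  79–85 → 7 bp
  86–90 → 5 bp
Sorted largest to smallest: 31, 29, 18, 7, 5 bp.

31, 29, 18, 7, 5 bp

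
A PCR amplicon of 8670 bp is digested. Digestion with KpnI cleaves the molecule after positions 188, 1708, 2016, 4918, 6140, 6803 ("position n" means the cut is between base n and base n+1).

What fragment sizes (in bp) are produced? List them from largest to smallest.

Linear molecule, 6 cuts → 7 fragments:
  188 − 0 = 188 bp
  1708 − 188 = 1520 bp
  2016 − 1708 = 308 bp
  4918 − 2016 = 2902 bp
  6140 − 4918 = 1222 bp
  6803 − 6140 = 663 bp
  8670 − 6803 = 1867 bp
Sorted largest to smallest: 2902, 1867, 1520, 1222, 663, 308, 188 bp.

2902, 1867, 1520, 1222, 663, 308, 188 bp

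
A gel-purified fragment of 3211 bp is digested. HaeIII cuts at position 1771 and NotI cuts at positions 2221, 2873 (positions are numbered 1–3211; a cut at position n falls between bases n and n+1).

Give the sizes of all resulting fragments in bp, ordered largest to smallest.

Combined cut positions (sorted): 1771, 2221, 2873.
Linear molecule, 3 cuts → 4 fragments:
  1771 − 0 = 1771 bp
  2221 − 1771 = 450 bp
  2873 − 2221 = 652 bp
  3211 − 2873 = 338 bp
Sorted largest to smallest: 1771, 652, 450, 338 bp.

1771, 652, 450, 338 bp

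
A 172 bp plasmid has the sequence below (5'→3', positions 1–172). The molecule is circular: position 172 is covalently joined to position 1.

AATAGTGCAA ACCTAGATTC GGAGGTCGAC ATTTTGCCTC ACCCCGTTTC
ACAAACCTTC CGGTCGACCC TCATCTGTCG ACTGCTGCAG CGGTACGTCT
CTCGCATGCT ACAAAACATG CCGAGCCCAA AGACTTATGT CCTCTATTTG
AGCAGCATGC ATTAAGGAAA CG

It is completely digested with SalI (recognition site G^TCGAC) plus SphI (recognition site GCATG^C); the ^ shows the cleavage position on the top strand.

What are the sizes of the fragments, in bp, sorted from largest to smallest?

51, 38, 38, 31, 14 bp

SalI sites (GTCGAC) start at positions 25, 63, 77.
SalI cuts after the first base of each site, so after positions 25, 63, 77.
SphI sites (GCATGC) start at positions 104, 155.
SphI cuts after base 5 of each site (before the last base), so after positions 108, 159.
Combined cut positions: 25, 63, 77, 108, 159.
Circular molecule, 5 cuts → 5 fragments:
  26–63 → 38 bp
  64–77 → 14 bp
  78–108 → 31 bp
  109–159 → 51 bp
  160–172 then 1–25 → 13 + 25 = 38 bp
Sorted largest to smallest: 51, 38, 38, 31, 14 bp.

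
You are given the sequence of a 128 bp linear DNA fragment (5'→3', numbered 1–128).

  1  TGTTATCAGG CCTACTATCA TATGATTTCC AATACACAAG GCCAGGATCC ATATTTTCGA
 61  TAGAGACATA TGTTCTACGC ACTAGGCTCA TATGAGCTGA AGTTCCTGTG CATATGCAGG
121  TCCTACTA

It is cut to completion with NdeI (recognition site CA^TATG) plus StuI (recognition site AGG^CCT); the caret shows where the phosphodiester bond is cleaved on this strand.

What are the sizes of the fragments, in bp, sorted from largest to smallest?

NdeI sites (CATATG) start at positions 19, 67, 89, 111.
NdeI cuts after base 2 of each site, so after positions 20, 68, 90, 112.
The StuI site (AGGCCT) starts at position 8.
StuI cuts after base 3 of each site, so after position 10.
Combined cut positions: 10, 20, 68, 90, 112.
Linear molecule, 5 cuts → 6 fragments:
  1–10 → 10 bp
  11–20 → 10 bp
  21–68 → 48 bp
  69–90 → 22 bp
  91–112 → 22 bp
  113–128 → 16 bp
Sorted largest to smallest: 48, 22, 22, 16, 10, 10 bp.

48, 22, 22, 16, 10, 10 bp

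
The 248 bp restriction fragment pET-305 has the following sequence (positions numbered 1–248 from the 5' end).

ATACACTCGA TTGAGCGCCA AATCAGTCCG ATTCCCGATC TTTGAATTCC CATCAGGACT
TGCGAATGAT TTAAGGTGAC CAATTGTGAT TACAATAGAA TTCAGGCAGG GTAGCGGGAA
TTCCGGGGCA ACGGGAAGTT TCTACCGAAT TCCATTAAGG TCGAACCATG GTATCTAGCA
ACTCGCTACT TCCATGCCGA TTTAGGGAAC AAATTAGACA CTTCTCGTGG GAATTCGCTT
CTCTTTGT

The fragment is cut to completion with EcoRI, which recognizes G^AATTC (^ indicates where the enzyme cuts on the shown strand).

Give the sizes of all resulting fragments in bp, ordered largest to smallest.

84, 54, 44, 29, 20, 17 bp

EcoRI sites (GAATTC) start at positions 44, 98, 118, 147, 231.
EcoRI cuts after the first base of each site, so after positions 44, 98, 118, 147, 231.
Linear molecule, 5 cuts → 6 fragments:
  1–44 → 44 bp
  45–98 → 54 bp
  99–118 → 20 bp
  119–147 → 29 bp
  148–231 → 84 bp
  232–248 → 17 bp
Sorted largest to smallest: 84, 54, 44, 29, 20, 17 bp.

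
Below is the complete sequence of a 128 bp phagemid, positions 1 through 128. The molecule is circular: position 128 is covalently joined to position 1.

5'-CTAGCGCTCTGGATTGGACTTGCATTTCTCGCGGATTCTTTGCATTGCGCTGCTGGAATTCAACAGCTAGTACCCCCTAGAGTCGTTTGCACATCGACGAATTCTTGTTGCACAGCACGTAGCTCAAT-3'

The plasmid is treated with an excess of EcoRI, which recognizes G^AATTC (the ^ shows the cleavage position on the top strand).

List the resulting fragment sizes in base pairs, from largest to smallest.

EcoRI sites (GAATTC) start at positions 56, 99.
EcoRI cuts after the first base of each site, so after positions 56, 99.
Circular molecule, 2 cuts → 2 fragments:
  57–99 → 43 bp
  100–128 then 1–56 → 29 + 56 = 85 bp
Sorted largest to smallest: 85, 43 bp.

85, 43 bp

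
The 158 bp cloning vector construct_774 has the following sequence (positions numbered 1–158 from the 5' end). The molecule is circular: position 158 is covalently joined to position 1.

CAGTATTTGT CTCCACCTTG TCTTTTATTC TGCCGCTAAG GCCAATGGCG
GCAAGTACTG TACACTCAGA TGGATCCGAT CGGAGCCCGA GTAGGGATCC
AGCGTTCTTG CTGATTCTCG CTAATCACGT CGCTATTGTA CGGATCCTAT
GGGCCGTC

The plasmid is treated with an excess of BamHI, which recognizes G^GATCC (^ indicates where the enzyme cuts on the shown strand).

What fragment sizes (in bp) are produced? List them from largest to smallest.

BamHI sites (GGATCC) start at positions 72, 95, 142.
BamHI cuts after the first base of each site, so after positions 72, 95, 142.
Circular molecule, 3 cuts → 3 fragments:
  73–95 → 23 bp
  96–142 → 47 bp
  143–158 then 1–72 → 16 + 72 = 88 bp
Sorted largest to smallest: 88, 47, 23 bp.

88, 47, 23 bp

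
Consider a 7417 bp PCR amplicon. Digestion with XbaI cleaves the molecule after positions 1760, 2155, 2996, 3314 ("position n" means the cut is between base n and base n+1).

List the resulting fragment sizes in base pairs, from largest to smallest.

Linear molecule, 4 cuts → 5 fragments:
  1760 − 0 = 1760 bp
  2155 − 1760 = 395 bp
  2996 − 2155 = 841 bp
  3314 − 2996 = 318 bp
  7417 − 3314 = 4103 bp
Sorted largest to smallest: 4103, 1760, 841, 395, 318 bp.

4103, 1760, 841, 395, 318 bp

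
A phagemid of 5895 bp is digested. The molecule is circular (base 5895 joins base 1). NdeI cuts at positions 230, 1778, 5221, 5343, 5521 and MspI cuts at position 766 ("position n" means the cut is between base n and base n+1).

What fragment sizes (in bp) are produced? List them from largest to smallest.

3443, 1012, 604, 536, 178, 122 bp

Combined cut positions (sorted): 230, 766, 1778, 5221, 5343, 5521.
Circular molecule, 6 cuts → 6 fragments:
  766 − 230 = 536 bp
  1778 − 766 = 1012 bp
  5221 − 1778 = 3443 bp
  5343 − 5221 = 122 bp
  5521 − 5343 = 178 bp
  wrap: 5895 − 5521 + 230 = 604 bp
Sorted largest to smallest: 3443, 1012, 604, 536, 178, 122 bp.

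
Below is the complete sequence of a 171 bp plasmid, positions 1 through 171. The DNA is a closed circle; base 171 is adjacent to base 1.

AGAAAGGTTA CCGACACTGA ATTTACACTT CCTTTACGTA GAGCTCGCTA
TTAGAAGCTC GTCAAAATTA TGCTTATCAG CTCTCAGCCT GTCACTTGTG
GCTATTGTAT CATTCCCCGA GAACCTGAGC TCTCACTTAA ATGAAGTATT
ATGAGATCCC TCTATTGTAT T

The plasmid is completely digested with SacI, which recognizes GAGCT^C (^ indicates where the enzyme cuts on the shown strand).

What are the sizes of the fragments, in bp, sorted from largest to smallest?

86, 85 bp

SacI sites (GAGCTC) start at positions 41, 127.
SacI cuts after base 5 of each site (before the last base), so after positions 45, 131.
Circular molecule, 2 cuts → 2 fragments:
  46–131 → 86 bp
  132–171 then 1–45 → 40 + 45 = 85 bp
Sorted largest to smallest: 86, 85 bp.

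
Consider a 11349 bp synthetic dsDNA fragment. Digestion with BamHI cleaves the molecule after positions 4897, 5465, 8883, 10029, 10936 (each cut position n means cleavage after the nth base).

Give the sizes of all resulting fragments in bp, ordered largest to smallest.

4897, 3418, 1146, 907, 568, 413 bp

Linear molecule, 5 cuts → 6 fragments:
  4897 − 0 = 4897 bp
  5465 − 4897 = 568 bp
  8883 − 5465 = 3418 bp
  10029 − 8883 = 1146 bp
  10936 − 10029 = 907 bp
  11349 − 10936 = 413 bp
Sorted largest to smallest: 4897, 3418, 1146, 907, 568, 413 bp.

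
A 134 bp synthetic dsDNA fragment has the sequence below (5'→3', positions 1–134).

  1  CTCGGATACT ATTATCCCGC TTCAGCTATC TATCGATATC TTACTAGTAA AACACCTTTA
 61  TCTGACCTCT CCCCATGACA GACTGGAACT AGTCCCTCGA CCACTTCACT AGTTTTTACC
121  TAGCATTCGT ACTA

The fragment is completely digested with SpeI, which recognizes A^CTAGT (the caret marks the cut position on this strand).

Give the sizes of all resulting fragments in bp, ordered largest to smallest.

45, 43, 26, 20 bp

SpeI sites (ACTAGT) start at positions 43, 88, 108.
SpeI cuts after the first base of each site, so after positions 43, 88, 108.
Linear molecule, 3 cuts → 4 fragments:
  1–43 → 43 bp
  44–88 → 45 bp
  89–108 → 20 bp
  109–134 → 26 bp
Sorted largest to smallest: 45, 43, 26, 20 bp.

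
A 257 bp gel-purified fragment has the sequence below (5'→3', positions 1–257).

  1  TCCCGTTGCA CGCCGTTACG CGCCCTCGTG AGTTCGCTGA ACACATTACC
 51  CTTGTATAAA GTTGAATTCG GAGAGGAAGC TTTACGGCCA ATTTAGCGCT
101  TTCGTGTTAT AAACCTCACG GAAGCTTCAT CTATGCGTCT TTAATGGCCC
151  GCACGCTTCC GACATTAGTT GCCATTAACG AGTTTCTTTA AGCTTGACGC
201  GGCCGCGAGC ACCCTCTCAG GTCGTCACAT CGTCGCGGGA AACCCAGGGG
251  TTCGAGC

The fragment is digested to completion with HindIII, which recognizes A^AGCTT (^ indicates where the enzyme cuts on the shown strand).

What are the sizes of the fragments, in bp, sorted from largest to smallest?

77, 68, 67, 45 bp

HindIII sites (AAGCTT) start at positions 77, 122, 190.
HindIII cuts after the first base of each site, so after positions 77, 122, 190.
Linear molecule, 3 cuts → 4 fragments:
  1–77 → 77 bp
  78–122 → 45 bp
  123–190 → 68 bp
  191–257 → 67 bp
Sorted largest to smallest: 77, 68, 67, 45 bp.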